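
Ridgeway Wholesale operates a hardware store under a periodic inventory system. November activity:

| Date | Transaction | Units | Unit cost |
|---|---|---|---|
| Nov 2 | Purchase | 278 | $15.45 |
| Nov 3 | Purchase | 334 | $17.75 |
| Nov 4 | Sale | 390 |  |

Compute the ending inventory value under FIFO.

Nov 4, 390 sold [FIFO — oldest first]: 278 @ $15.45 + 112 @ $17.75 = $6,283.10
Ending inventory: 222 @ $17.75 = $3,940.50

Ending inventory = $3,940.50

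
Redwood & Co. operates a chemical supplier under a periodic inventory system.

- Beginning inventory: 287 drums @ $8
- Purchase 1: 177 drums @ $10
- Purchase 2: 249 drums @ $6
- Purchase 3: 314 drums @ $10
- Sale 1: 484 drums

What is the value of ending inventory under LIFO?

Ending inventory = $4,540

Sale 1 (484) [LIFO — newest first]: 314 @ $10 + 170 @ $6 = $4,160
Ending inventory: 287 @ $8 + 177 @ $10 + 79 @ $6 = $4,540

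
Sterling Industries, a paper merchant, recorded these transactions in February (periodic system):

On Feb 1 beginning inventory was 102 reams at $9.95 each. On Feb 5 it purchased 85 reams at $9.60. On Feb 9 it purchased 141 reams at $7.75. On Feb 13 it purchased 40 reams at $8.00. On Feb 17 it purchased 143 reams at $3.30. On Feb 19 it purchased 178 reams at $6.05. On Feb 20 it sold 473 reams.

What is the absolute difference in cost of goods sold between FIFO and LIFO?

FIFO COGS: 102 @ $9.95 + 85 @ $9.60 + 141 @ $7.75 + 40 @ $8.00 + 105 @ $3.30 = $3,590.15
LIFO COGS: 178 @ $6.05 + 143 @ $3.30 + 40 @ $8.00 + 112 @ $7.75 = $2,736.80
Difference = |$3,590.15 − $2,736.80| = $853.35

$853.35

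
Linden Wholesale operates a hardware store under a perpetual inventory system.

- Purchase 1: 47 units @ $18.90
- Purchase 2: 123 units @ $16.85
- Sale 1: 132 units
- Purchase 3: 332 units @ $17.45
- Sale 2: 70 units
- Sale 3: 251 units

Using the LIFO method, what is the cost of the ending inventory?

Sale 1 (132) [LIFO — newest first]: 123 @ $16.85 + 9 @ $18.90 = $2,242.65
Sale 2 (70) [LIFO — newest first]: 70 @ $17.45 = $1,221.50
Sale 3 (251) [LIFO — newest first]: 251 @ $17.45 = $4,379.95
Total COGS = $2,242.65 + $1,221.50 + $4,379.95 = $7,844.10
Ending inventory: 38 @ $18.90 + 11 @ $17.45 = $910.15
Check: goods available $8,754.25 = COGS $7,844.10 + ending $910.15

Ending inventory = $910.15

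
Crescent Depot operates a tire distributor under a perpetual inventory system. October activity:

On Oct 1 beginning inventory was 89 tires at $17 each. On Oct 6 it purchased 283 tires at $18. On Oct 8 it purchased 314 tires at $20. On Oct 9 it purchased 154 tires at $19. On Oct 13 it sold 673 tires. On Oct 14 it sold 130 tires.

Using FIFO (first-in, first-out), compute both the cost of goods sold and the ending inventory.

Oct 13, 673 sold [FIFO — oldest first]: 89 @ $17 + 283 @ $18 + 301 @ $20 = $12,627
Oct 14, 130 sold [FIFO — oldest first]: 13 @ $20 + 117 @ $19 = $2,483
Total COGS = $12,627 + $2,483 = $15,110
Ending inventory: 37 @ $19 = $703

COGS = $15,110; ending inventory = $703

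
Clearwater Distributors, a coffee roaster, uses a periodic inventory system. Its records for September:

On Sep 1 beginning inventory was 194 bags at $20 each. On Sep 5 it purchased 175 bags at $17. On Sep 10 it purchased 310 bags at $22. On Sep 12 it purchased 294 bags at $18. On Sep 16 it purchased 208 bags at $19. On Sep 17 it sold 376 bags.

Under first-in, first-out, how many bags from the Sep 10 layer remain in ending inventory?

Sep 17, 376 sold [FIFO — oldest first]: 194 @ $20 + 175 @ $17 + 7 @ $22 = $7,009
Ending inventory: 303 @ $22 + 294 @ $18 + 208 @ $19 = $15,910

303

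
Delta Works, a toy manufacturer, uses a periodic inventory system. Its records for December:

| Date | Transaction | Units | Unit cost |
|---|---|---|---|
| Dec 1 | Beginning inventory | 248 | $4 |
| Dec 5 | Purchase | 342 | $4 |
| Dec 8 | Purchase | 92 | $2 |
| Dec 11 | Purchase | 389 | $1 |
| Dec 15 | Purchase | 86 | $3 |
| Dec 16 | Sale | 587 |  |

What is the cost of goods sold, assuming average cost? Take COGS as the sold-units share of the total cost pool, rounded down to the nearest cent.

COGS = $1,618.94

Dec 16, sell 587: 587/1157 × $3,191.00 → $1,618.94
Ending inventory (cost pool remaining) = $1,572.06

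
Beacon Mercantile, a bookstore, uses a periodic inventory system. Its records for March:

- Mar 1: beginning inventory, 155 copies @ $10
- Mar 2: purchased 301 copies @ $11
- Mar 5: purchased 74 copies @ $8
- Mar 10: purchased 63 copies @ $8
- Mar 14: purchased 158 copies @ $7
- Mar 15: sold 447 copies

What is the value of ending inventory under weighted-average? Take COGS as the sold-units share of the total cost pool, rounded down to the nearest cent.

Ending inventory = $2,859.06

Mar 15, sell 447: 447/751 × $7,063.00 → $4,203.94
Ending inventory (cost pool remaining) = $2,859.06
Check: goods available $7,063.00 = COGS $4,203.94 + ending $2,859.06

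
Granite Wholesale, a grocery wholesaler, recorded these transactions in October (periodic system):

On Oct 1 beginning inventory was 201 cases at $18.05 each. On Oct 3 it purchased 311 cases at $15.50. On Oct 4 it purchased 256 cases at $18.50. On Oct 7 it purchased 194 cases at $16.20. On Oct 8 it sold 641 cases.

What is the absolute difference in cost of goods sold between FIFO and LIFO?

FIFO COGS: 201 @ $18.05 + 311 @ $15.50 + 129 @ $18.50 = $10,835.05
LIFO COGS: 194 @ $16.20 + 256 @ $18.50 + 191 @ $15.50 = $10,839.30
Difference = |$10,835.05 − $10,839.30| = $4.25

$4.25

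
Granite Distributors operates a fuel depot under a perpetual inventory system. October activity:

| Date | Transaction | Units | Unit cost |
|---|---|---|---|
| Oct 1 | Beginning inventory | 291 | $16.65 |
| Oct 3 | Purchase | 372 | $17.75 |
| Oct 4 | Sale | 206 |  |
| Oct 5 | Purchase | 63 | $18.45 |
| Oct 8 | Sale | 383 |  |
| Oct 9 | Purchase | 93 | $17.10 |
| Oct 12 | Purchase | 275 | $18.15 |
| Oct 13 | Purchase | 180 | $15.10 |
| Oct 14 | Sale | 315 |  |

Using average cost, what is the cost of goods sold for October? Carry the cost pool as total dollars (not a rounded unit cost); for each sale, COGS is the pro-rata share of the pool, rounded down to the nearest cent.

After Oct 1: 291 on hand, pool $4,845.15 (≈ $16.6500 each)
After Oct 3: 663 on hand, pool $11,448.15 (≈ $17.2672 each)
Oct 4, sell 206: 206/663 × $11,448.15 → $3,557.04
After Oct 5: 520 on hand, pool $9,053.46 (≈ $17.4105 each)
Oct 8, sell 383: 383/520 × $9,053.46 → $6,668.22
After Oct 9: 230 on hand, pool $3,975.54 (≈ $17.2850 each)
After Oct 12: 505 on hand, pool $8,966.79 (≈ $17.7560 each)
After Oct 13: 685 on hand, pool $11,684.79 (≈ $17.0581 each)
Oct 14, sell 315: 315/685 × $11,684.79 → $5,373.29
Total COGS = $3,557.04 + $6,668.22 + $5,373.29 = $15,598.55
Ending inventory (cost pool remaining) = $6,311.50

COGS = $15,598.55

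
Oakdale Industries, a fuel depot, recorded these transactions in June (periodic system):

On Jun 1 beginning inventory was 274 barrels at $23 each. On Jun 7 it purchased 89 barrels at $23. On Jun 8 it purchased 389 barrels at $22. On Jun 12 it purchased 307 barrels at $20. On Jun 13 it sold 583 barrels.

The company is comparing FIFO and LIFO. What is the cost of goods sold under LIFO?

COGS = $12,212

FIFO COGS: 274 @ $23 + 89 @ $23 + 220 @ $22 = $13,189
LIFO COGS: 307 @ $20 + 276 @ $22 = $12,212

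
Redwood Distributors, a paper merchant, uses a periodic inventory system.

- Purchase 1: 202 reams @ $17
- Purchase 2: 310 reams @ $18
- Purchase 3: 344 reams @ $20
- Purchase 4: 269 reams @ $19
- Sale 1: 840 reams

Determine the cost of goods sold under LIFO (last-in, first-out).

COGS = $16,077

Sale 1 (840) [LIFO — newest first]: 269 @ $19 + 344 @ $20 + 227 @ $18 = $16,077
Ending inventory: 202 @ $17 + 83 @ $18 = $4,928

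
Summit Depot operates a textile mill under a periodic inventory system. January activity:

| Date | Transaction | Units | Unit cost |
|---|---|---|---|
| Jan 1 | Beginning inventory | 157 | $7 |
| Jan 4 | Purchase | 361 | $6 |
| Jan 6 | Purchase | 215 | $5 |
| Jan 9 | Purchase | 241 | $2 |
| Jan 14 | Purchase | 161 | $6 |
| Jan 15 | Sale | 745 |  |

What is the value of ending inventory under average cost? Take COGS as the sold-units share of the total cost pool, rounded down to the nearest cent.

Jan 15, sell 745: 745/1135 × $5,788.00 → $3,799.17
Ending inventory (cost pool remaining) = $1,988.83
Check: goods available $5,788.00 = COGS $3,799.17 + ending $1,988.83

Ending inventory = $1,988.83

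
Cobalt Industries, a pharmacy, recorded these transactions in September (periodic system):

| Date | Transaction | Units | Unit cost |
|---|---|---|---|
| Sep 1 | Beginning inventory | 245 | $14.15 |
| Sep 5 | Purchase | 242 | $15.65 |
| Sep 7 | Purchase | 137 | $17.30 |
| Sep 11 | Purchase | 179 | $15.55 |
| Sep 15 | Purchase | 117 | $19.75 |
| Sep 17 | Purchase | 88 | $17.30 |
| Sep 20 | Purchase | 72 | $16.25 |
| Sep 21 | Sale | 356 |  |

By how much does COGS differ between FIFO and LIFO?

$1,027.70

FIFO COGS: 245 @ $14.15 + 111 @ $15.65 = $5,203.90
LIFO COGS: 72 @ $16.25 + 88 @ $17.30 + 117 @ $19.75 + 79 @ $15.55 = $6,231.60
Difference = |$5,203.90 − $6,231.60| = $1,027.70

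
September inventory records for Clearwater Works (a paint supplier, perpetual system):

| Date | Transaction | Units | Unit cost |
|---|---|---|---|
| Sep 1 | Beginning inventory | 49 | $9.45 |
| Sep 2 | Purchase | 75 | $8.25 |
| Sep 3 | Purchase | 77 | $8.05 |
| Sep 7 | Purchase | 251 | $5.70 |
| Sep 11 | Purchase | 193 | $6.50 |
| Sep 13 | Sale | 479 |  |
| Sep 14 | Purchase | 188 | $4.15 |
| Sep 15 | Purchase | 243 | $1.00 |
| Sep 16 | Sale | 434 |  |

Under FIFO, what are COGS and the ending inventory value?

Sep 13, 479 sold [FIFO — oldest first]: 49 @ $9.45 + 75 @ $8.25 + 77 @ $8.05 + 251 @ $5.70 + 27 @ $6.50 = $3,307.85
Sep 16, 434 sold [FIFO — oldest first]: 166 @ $6.50 + 188 @ $4.15 + 80 @ $1.00 = $1,939.20
Total COGS = $3,307.85 + $1,939.20 = $5,247.05
Ending inventory: 163 @ $1.00 = $163.00
Check: goods available $5,410.05 = COGS $5,247.05 + ending $163.00

COGS = $5,247.05; ending inventory = $163.00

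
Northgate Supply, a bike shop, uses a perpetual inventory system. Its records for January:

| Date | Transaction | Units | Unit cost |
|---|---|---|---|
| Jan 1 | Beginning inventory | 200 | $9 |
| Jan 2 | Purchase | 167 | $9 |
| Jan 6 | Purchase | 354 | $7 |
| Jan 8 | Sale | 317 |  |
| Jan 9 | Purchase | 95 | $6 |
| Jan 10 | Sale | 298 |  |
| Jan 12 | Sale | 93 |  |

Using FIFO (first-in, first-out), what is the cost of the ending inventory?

Ending inventory = $661

Jan 8, 317 sold [FIFO — oldest first]: 200 @ $9 + 117 @ $9 = $2,853
Jan 10, 298 sold [FIFO — oldest first]: 50 @ $9 + 248 @ $7 = $2,186
Jan 12, 93 sold [FIFO — oldest first]: 93 @ $7 = $651
Total COGS = $2,853 + $2,186 + $651 = $5,690
Ending inventory: 13 @ $7 + 95 @ $6 = $661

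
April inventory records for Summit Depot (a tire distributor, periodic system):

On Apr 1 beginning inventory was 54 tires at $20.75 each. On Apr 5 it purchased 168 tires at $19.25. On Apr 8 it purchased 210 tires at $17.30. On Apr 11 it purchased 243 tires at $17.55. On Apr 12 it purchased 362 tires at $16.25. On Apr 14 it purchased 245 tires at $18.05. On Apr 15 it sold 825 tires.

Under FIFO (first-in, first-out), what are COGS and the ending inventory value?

Apr 15, 825 sold [FIFO — oldest first]: 54 @ $20.75 + 168 @ $19.25 + 210 @ $17.30 + 243 @ $17.55 + 150 @ $16.25 = $14,689.65
Ending inventory: 212 @ $16.25 + 245 @ $18.05 = $7,867.25

COGS = $14,689.65; ending inventory = $7,867.25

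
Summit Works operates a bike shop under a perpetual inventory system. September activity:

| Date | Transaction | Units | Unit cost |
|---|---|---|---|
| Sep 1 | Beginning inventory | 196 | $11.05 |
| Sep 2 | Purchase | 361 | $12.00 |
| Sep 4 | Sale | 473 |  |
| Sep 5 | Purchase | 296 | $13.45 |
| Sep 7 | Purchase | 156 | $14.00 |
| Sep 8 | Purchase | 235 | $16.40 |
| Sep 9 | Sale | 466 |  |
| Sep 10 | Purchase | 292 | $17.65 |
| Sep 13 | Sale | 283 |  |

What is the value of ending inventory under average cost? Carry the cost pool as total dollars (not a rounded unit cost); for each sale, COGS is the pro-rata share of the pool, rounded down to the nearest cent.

After Sep 1: 196 on hand, pool $2,165.80 (≈ $11.0500 each)
After Sep 2: 557 on hand, pool $6,497.80 (≈ $11.6657 each)
Sep 4, sell 473: 473/557 × $6,497.80 → $5,517.88
After Sep 5: 380 on hand, pool $4,961.12 (≈ $13.0556 each)
After Sep 7: 536 on hand, pool $7,145.12 (≈ $13.3304 each)
After Sep 8: 771 on hand, pool $10,999.12 (≈ $14.2660 each)
Sep 9, sell 466: 466/771 × $10,999.12 → $6,647.97
After Sep 10: 597 on hand, pool $9,504.95 (≈ $15.9212 each)
Sep 13, sell 283: 283/597 × $9,504.95 → $4,505.69
Total COGS = $5,517.88 + $6,647.97 + $4,505.69 = $16,671.54
Ending inventory (cost pool remaining) = $4,999.26

Ending inventory = $4,999.26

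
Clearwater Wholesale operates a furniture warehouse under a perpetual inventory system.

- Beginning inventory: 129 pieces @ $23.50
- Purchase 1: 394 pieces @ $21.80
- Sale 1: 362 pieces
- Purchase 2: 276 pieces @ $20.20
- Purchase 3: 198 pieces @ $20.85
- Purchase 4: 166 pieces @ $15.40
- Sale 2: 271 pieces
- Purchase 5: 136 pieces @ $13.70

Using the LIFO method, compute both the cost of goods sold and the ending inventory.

COGS = $12,637.25; ending inventory = $13,106.55

Sale 1 (362) [LIFO — newest first]: 362 @ $21.80 = $7,891.60
Sale 2 (271) [LIFO — newest first]: 166 @ $15.40 + 105 @ $20.85 = $4,745.65
Total COGS = $7,891.60 + $4,745.65 = $12,637.25
Ending inventory: 129 @ $23.50 + 32 @ $21.80 + 276 @ $20.20 + 93 @ $20.85 + 136 @ $13.70 = $13,106.55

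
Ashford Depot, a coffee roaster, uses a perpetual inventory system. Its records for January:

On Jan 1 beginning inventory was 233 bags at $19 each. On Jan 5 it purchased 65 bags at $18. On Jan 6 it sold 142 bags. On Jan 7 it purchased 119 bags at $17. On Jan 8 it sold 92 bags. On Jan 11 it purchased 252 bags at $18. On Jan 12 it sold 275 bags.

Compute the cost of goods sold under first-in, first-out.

COGS = $9,276

Jan 6, 142 sold [FIFO — oldest first]: 142 @ $19 = $2,698
Jan 8, 92 sold [FIFO — oldest first]: 91 @ $19 + 1 @ $18 = $1,747
Jan 12, 275 sold [FIFO — oldest first]: 64 @ $18 + 119 @ $17 + 92 @ $18 = $4,831
Total COGS = $2,698 + $1,747 + $4,831 = $9,276
Ending inventory: 160 @ $18 = $2,880
Check: goods available $12,156 = COGS $9,276 + ending $2,880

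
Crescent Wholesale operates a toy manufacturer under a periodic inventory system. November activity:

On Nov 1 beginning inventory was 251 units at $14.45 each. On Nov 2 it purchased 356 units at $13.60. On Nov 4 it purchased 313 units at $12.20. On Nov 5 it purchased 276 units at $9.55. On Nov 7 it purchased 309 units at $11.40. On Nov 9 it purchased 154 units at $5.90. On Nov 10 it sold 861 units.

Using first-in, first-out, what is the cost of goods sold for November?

COGS = $11,567.35

Nov 10, 861 sold [FIFO — oldest first]: 251 @ $14.45 + 356 @ $13.60 + 254 @ $12.20 = $11,567.35
Ending inventory: 59 @ $12.20 + 276 @ $9.55 + 309 @ $11.40 + 154 @ $5.90 = $7,786.80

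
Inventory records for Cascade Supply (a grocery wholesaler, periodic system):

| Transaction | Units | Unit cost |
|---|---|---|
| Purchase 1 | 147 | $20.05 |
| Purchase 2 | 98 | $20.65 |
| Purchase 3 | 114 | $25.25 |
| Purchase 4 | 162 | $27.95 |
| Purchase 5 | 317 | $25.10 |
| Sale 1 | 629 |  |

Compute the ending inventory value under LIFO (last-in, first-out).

Ending inventory = $4,227.65

Sale 1 (629) [LIFO — newest first]: 317 @ $25.10 + 162 @ $27.95 + 114 @ $25.25 + 36 @ $20.65 = $16,106.50
Ending inventory: 147 @ $20.05 + 62 @ $20.65 = $4,227.65
Check: goods available $20,334.15 = COGS $16,106.50 + ending $4,227.65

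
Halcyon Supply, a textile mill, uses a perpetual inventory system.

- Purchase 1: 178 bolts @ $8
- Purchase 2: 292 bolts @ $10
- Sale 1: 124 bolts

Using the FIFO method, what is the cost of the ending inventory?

Ending inventory = $3,352

Sale 1 (124) [FIFO — oldest first]: 124 @ $8 = $992
Ending inventory: 54 @ $8 + 292 @ $10 = $3,352
Check: goods available $4,344 = COGS $992 + ending $3,352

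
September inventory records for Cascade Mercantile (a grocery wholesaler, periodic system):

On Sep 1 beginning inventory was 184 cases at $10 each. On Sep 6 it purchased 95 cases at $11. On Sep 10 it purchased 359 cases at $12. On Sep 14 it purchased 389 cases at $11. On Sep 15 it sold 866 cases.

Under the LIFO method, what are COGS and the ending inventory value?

COGS = $9,862; ending inventory = $1,610

Sep 15, 866 sold [LIFO — newest first]: 389 @ $11 + 359 @ $12 + 95 @ $11 + 23 @ $10 = $9,862
Ending inventory: 161 @ $10 = $1,610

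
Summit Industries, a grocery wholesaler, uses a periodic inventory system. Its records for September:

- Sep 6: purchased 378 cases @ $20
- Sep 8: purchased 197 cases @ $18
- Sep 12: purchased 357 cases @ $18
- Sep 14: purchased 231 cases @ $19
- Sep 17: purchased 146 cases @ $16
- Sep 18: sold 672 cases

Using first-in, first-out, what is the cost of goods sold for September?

COGS = $12,852

Sep 18, 672 sold [FIFO — oldest first]: 378 @ $20 + 197 @ $18 + 97 @ $18 = $12,852
Ending inventory: 260 @ $18 + 231 @ $19 + 146 @ $16 = $11,405
Check: goods available $24,257 = COGS $12,852 + ending $11,405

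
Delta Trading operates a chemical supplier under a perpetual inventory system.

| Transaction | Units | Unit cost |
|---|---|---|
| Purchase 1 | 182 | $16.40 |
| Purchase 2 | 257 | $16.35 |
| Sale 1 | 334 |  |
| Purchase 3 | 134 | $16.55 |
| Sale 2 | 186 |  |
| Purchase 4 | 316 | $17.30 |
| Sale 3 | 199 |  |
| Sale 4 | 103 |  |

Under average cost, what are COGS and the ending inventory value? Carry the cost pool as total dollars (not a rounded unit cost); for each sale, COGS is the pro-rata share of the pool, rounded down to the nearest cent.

After Purchase 1: 182 on hand, pool $2,984.80 (≈ $16.4000 each)
After Purchase 2: 439 on hand, pool $7,186.75 (≈ $16.3707 each)
Sale 1, sell 334: 334/439 × $7,186.75 → $5,467.82
After Purchase 3: 239 on hand, pool $3,936.63 (≈ $16.4713 each)
Sale 2, sell 186: 186/239 × $3,936.63 → $3,063.65
After Purchase 4: 369 on hand, pool $6,339.78 (≈ $17.1810 each)
Sale 3, sell 199: 199/369 × $6,339.78 → $3,419.01
Sale 4, sell 103: 103/170 × $2,920.77 → $1,769.64
Total COGS = $5,467.82 + $3,063.65 + $3,419.01 + $1,769.64 = $13,720.12
Ending inventory (cost pool remaining) = $1,151.13
Check: goods available $14,871.25 = COGS $13,720.12 + ending $1,151.13

COGS = $13,720.12; ending inventory = $1,151.13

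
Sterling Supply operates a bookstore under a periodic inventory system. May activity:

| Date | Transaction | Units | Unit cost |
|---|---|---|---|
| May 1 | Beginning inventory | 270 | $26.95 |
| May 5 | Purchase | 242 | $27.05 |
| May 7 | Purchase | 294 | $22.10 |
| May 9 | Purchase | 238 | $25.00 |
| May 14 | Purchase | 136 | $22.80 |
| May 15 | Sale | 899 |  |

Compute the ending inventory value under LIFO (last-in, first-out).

Ending inventory = $7,574.05

May 15, 899 sold [LIFO — newest first]: 136 @ $22.80 + 238 @ $25.00 + 294 @ $22.10 + 231 @ $27.05 = $21,796.75
Ending inventory: 270 @ $26.95 + 11 @ $27.05 = $7,574.05
Check: goods available $29,370.80 = COGS $21,796.75 + ending $7,574.05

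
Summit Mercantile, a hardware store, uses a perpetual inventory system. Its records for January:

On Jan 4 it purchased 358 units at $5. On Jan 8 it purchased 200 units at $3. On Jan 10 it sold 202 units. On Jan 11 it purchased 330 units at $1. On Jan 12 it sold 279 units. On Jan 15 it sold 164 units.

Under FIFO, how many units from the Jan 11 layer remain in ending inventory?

243

Jan 10, 202 sold [FIFO — oldest first]: 202 @ $5 = $1,010
Jan 12, 279 sold [FIFO — oldest first]: 156 @ $5 + 123 @ $3 = $1,149
Jan 15, 164 sold [FIFO — oldest first]: 77 @ $3 + 87 @ $1 = $318
Total COGS = $1,010 + $1,149 + $318 = $2,477
Ending inventory: 243 @ $1 = $243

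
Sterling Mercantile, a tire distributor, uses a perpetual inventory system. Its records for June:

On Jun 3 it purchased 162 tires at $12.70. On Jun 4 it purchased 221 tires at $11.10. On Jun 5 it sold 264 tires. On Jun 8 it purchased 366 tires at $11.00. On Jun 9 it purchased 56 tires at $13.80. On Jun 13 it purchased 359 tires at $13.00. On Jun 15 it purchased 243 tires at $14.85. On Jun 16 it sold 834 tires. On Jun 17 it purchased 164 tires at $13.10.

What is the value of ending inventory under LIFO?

Jun 5, 264 sold [LIFO — newest first]: 221 @ $11.10 + 43 @ $12.70 = $2,999.20
Jun 16, 834 sold [LIFO — newest first]: 243 @ $14.85 + 359 @ $13.00 + 56 @ $13.80 + 176 @ $11.00 = $10,984.35
Total COGS = $2,999.20 + $10,984.35 = $13,983.55
Ending inventory: 119 @ $12.70 + 190 @ $11.00 + 164 @ $13.10 = $5,749.70
Check: goods available $19,733.25 = COGS $13,983.55 + ending $5,749.70

Ending inventory = $5,749.70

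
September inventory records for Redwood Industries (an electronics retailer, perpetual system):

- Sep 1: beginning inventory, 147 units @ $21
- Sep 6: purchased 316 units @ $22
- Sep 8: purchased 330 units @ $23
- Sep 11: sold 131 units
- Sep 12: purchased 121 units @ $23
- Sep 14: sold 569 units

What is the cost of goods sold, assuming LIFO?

COGS = $15,851

Sep 11, 131 sold [LIFO — newest first]: 131 @ $23 = $3,013
Sep 14, 569 sold [LIFO — newest first]: 121 @ $23 + 199 @ $23 + 249 @ $22 = $12,838
Total COGS = $3,013 + $12,838 = $15,851
Ending inventory: 147 @ $21 + 67 @ $22 = $4,561
Check: goods available $20,412 = COGS $15,851 + ending $4,561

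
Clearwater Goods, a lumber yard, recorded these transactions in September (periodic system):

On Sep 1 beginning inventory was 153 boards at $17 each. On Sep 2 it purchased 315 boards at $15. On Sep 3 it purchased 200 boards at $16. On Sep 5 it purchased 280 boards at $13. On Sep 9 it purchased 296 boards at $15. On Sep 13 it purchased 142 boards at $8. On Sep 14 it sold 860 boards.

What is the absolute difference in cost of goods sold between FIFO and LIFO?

FIFO COGS: 153 @ $17 + 315 @ $15 + 200 @ $16 + 192 @ $13 = $13,022
LIFO COGS: 142 @ $8 + 296 @ $15 + 280 @ $13 + 142 @ $16 = $11,488
Difference = |$13,022 − $11,488| = $1,534

$1,534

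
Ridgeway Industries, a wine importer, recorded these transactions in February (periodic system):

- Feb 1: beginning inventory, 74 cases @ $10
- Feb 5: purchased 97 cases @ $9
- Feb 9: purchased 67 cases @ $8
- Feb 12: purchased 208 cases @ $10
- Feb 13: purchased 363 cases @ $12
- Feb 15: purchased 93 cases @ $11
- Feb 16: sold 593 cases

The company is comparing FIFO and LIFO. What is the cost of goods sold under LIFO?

FIFO COGS: 74 @ $10 + 97 @ $9 + 67 @ $8 + 208 @ $10 + 147 @ $12 = $5,993
LIFO COGS: 93 @ $11 + 363 @ $12 + 137 @ $10 = $6,749

COGS = $6,749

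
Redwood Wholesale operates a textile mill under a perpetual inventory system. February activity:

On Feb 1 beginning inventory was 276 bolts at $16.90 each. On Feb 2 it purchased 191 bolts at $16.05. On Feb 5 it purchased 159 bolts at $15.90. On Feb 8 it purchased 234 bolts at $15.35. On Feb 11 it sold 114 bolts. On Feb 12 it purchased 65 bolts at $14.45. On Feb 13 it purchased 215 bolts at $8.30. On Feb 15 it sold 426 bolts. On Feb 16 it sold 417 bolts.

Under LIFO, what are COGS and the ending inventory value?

COGS = $13,481.00; ending inventory = $3,092.70

Feb 11, 114 sold [LIFO — newest first]: 114 @ $15.35 = $1,749.90
Feb 15, 426 sold [LIFO — newest first]: 215 @ $8.30 + 65 @ $14.45 + 120 @ $15.35 + 26 @ $15.90 = $4,979.15
Feb 16, 417 sold [LIFO — newest first]: 133 @ $15.90 + 191 @ $16.05 + 93 @ $16.90 = $6,751.95
Total COGS = $1,749.90 + $4,979.15 + $6,751.95 = $13,481.00
Ending inventory: 183 @ $16.90 = $3,092.70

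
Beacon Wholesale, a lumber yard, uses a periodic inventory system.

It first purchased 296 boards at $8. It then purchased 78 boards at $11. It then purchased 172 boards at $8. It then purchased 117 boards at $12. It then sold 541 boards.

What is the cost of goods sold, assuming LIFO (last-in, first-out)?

Sale 1 (541) [LIFO — newest first]: 117 @ $12 + 172 @ $8 + 78 @ $11 + 174 @ $8 = $5,030
Ending inventory: 122 @ $8 = $976

COGS = $5,030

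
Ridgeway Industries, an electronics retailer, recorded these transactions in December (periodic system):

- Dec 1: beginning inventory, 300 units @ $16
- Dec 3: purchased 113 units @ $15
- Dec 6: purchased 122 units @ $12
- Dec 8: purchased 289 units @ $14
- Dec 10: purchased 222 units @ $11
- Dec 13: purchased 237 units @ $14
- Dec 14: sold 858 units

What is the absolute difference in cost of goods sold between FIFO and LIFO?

$1,253

FIFO COGS: 300 @ $16 + 113 @ $15 + 122 @ $12 + 289 @ $14 + 34 @ $11 = $12,379
LIFO COGS: 237 @ $14 + 222 @ $11 + 289 @ $14 + 110 @ $12 = $11,126
Difference = |$12,379 − $11,126| = $1,253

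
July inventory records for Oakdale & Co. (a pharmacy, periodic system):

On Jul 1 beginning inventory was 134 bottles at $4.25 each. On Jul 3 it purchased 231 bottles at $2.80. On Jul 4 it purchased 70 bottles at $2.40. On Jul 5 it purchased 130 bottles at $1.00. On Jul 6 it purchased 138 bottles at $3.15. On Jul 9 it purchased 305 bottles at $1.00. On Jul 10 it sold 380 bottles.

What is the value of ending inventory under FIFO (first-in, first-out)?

Jul 10, 380 sold [FIFO — oldest first]: 134 @ $4.25 + 231 @ $2.80 + 15 @ $2.40 = $1,252.30
Ending inventory: 55 @ $2.40 + 130 @ $1.00 + 138 @ $3.15 + 305 @ $1.00 = $1,001.70
Check: goods available $2,254.00 = COGS $1,252.30 + ending $1,001.70

Ending inventory = $1,001.70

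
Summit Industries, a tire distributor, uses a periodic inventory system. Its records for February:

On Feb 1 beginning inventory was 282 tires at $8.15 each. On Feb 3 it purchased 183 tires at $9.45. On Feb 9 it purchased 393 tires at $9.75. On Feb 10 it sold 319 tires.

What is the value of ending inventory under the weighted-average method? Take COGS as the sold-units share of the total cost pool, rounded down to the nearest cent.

Feb 10, sell 319: 319/858 × $7,859.40 → $2,922.08
Ending inventory (cost pool remaining) = $4,937.32

Ending inventory = $4,937.32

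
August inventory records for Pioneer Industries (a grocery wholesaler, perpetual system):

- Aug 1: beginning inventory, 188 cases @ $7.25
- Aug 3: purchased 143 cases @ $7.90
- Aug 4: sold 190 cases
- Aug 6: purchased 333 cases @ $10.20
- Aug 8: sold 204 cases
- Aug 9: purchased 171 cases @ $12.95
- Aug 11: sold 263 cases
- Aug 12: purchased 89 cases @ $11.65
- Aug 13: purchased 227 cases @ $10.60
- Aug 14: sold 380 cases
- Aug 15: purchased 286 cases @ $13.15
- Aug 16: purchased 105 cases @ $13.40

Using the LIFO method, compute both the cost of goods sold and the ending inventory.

COGS = $10,720.30; ending inventory = $5,994.40

Aug 4, 190 sold [LIFO — newest first]: 143 @ $7.90 + 47 @ $7.25 = $1,470.45
Aug 8, 204 sold [LIFO — newest first]: 204 @ $10.20 = $2,080.80
Aug 11, 263 sold [LIFO — newest first]: 171 @ $12.95 + 92 @ $10.20 = $3,152.85
Aug 14, 380 sold [LIFO — newest first]: 227 @ $10.60 + 89 @ $11.65 + 37 @ $10.20 + 27 @ $7.25 = $4,016.20
Total COGS = $1,470.45 + $2,080.80 + $3,152.85 + $4,016.20 = $10,720.30
Ending inventory: 114 @ $7.25 + 286 @ $13.15 + 105 @ $13.40 = $5,994.40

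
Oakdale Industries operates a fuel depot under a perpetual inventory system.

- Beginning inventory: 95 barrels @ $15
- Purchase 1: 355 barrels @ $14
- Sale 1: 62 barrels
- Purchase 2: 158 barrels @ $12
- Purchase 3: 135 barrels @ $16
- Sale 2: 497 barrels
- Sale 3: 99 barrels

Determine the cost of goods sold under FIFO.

COGS = $9,091

Sale 1 (62) [FIFO — oldest first]: 62 @ $15 = $930
Sale 2 (497) [FIFO — oldest first]: 33 @ $15 + 355 @ $14 + 109 @ $12 = $6,773
Sale 3 (99) [FIFO — oldest first]: 49 @ $12 + 50 @ $16 = $1,388
Total COGS = $930 + $6,773 + $1,388 = $9,091
Ending inventory: 85 @ $16 = $1,360
Check: goods available $10,451 = COGS $9,091 + ending $1,360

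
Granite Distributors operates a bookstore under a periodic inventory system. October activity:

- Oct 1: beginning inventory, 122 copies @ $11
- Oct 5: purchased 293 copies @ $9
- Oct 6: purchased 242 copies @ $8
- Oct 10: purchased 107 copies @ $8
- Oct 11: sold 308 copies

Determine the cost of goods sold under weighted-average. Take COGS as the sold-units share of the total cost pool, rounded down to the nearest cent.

COGS = $2,729.67

Oct 11, sell 308: 308/764 × $6,771.00 → $2,729.67
Ending inventory (cost pool remaining) = $4,041.33
Check: goods available $6,771.00 = COGS $2,729.67 + ending $4,041.33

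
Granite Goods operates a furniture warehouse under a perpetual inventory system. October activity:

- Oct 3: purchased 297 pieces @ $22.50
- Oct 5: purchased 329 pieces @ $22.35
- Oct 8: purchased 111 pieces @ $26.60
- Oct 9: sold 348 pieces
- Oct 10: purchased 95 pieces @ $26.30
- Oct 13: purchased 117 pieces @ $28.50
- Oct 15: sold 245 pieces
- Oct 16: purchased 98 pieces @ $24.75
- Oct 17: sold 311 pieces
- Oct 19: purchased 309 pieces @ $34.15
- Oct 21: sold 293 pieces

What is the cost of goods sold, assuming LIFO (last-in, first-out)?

COGS = $32,035.20

Oct 9, 348 sold [LIFO — newest first]: 111 @ $26.60 + 237 @ $22.35 = $8,249.55
Oct 15, 245 sold [LIFO — newest first]: 117 @ $28.50 + 95 @ $26.30 + 33 @ $22.35 = $6,570.55
Oct 17, 311 sold [LIFO — newest first]: 98 @ $24.75 + 59 @ $22.35 + 154 @ $22.50 = $7,209.15
Oct 21, 293 sold [LIFO — newest first]: 293 @ $34.15 = $10,005.95
Total COGS = $8,249.55 + $6,570.55 + $7,209.15 + $10,005.95 = $32,035.20
Ending inventory: 143 @ $22.50 + 16 @ $34.15 = $3,763.90
Check: goods available $35,799.10 = COGS $32,035.20 + ending $3,763.90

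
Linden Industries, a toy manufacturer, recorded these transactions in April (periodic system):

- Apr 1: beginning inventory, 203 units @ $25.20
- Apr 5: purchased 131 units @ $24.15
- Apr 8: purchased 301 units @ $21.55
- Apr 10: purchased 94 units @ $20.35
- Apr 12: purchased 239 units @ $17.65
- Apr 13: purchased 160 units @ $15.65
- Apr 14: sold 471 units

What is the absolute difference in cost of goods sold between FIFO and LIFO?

$3,044.05

FIFO COGS: 203 @ $25.20 + 131 @ $24.15 + 137 @ $21.55 = $11,231.60
LIFO COGS: 160 @ $15.65 + 239 @ $17.65 + 72 @ $20.35 = $8,187.55
Difference = |$11,231.60 − $8,187.55| = $3,044.05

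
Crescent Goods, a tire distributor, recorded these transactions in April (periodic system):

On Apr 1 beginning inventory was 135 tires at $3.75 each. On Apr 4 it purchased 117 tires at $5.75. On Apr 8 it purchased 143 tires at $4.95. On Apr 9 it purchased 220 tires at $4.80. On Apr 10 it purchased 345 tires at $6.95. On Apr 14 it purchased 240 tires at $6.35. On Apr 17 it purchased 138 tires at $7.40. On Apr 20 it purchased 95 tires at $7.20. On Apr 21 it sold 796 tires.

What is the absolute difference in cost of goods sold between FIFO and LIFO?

FIFO COGS: 135 @ $3.75 + 117 @ $5.75 + 143 @ $4.95 + 220 @ $4.80 + 181 @ $6.95 = $4,200.80
LIFO COGS: 95 @ $7.20 + 138 @ $7.40 + 240 @ $6.35 + 323 @ $6.95 = $5,474.05
Difference = |$4,200.80 − $5,474.05| = $1,273.25

$1,273.25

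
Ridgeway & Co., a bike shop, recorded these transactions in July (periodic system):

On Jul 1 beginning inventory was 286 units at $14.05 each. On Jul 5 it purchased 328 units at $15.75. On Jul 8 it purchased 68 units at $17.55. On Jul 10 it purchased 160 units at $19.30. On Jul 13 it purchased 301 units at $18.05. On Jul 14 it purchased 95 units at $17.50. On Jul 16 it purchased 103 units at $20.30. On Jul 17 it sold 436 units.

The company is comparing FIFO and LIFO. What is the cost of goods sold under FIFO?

COGS = $6,380.80

FIFO COGS: 286 @ $14.05 + 150 @ $15.75 = $6,380.80
LIFO COGS: 103 @ $20.30 + 95 @ $17.50 + 238 @ $18.05 = $8,049.30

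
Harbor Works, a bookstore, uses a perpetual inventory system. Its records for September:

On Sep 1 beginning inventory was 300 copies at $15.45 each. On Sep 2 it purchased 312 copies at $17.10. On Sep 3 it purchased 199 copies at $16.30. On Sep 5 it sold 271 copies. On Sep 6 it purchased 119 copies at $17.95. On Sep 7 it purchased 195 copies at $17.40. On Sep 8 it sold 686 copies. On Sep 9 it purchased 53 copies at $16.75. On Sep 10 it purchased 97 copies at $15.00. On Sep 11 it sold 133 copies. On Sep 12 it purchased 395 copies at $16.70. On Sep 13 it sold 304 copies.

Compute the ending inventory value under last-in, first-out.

Sep 5, 271 sold [LIFO — newest first]: 199 @ $16.30 + 72 @ $17.10 = $4,474.90
Sep 8, 686 sold [LIFO — newest first]: 195 @ $17.40 + 119 @ $17.95 + 240 @ $17.10 + 132 @ $15.45 = $11,672.45
Sep 11, 133 sold [LIFO — newest first]: 97 @ $15.00 + 36 @ $16.75 = $2,058.00
Sep 13, 304 sold [LIFO — newest first]: 304 @ $16.70 = $5,076.80
Total COGS = $4,474.90 + $11,672.45 + $2,058.00 + $5,076.80 = $23,282.15
Ending inventory: 168 @ $15.45 + 17 @ $16.75 + 91 @ $16.70 = $4,400.05

Ending inventory = $4,400.05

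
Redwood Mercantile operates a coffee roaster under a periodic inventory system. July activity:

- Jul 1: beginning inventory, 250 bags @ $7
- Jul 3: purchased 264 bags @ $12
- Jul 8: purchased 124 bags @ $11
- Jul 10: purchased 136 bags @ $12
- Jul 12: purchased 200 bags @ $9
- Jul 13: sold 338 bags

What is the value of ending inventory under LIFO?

Jul 13, 338 sold [LIFO — newest first]: 200 @ $9 + 136 @ $12 + 2 @ $11 = $3,454
Ending inventory: 250 @ $7 + 264 @ $12 + 122 @ $11 = $6,260

Ending inventory = $6,260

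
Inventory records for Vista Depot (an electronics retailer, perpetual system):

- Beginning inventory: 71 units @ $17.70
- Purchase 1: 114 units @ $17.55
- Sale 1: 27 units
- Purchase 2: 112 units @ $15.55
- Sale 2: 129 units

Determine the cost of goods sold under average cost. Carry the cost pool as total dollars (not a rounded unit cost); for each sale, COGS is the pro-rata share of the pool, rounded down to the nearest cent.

After Beginning: 71 on hand, pool $1,256.70 (≈ $17.7000 each)
After Purchase 1: 185 on hand, pool $3,257.40 (≈ $17.6076 each)
Sale 1, sell 27: 27/185 × $3,257.40 → $475.40
After Purchase 2: 270 on hand, pool $4,523.60 (≈ $16.7541 each)
Sale 2, sell 129: 129/270 × $4,523.60 → $2,161.27
Total COGS = $475.40 + $2,161.27 = $2,636.67
Ending inventory (cost pool remaining) = $2,362.33

COGS = $2,636.67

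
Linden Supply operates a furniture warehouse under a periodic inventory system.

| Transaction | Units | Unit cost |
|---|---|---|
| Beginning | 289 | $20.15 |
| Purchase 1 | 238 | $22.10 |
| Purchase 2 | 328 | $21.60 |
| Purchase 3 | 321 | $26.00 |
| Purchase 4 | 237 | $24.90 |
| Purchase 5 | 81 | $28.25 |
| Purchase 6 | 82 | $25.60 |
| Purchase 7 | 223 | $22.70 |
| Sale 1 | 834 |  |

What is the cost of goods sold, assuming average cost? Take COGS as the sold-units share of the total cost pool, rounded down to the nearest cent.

COGS = $19,408.13

Sale 1, sell 834: 834/1799 × $41,864.80 → $19,408.13
Ending inventory (cost pool remaining) = $22,456.67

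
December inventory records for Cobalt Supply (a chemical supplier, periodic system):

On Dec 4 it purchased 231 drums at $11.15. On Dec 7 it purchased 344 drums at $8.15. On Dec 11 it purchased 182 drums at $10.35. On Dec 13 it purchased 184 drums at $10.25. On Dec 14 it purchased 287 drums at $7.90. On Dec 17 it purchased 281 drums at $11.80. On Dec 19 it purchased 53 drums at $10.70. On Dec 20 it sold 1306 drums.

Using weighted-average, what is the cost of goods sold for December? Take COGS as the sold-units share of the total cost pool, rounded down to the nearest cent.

COGS = $12,791.73

Dec 20, sell 1306: 1306/1562 × $15,299.15 → $12,791.73
Ending inventory (cost pool remaining) = $2,507.42
Check: goods available $15,299.15 = COGS $12,791.73 + ending $2,507.42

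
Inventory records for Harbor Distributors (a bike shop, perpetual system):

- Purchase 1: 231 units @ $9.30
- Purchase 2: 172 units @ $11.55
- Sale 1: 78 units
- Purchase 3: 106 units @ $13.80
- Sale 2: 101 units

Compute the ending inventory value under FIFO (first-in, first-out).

Sale 1 (78) [FIFO — oldest first]: 78 @ $9.30 = $725.40
Sale 2 (101) [FIFO — oldest first]: 101 @ $9.30 = $939.30
Total COGS = $725.40 + $939.30 = $1,664.70
Ending inventory: 52 @ $9.30 + 172 @ $11.55 + 106 @ $13.80 = $3,933.00

Ending inventory = $3,933.00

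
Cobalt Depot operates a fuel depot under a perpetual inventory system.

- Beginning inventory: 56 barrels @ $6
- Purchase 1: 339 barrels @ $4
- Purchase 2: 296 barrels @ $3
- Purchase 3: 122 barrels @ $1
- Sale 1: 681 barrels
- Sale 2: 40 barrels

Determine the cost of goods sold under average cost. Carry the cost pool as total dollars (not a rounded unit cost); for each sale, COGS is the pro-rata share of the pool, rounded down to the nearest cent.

After Beginning: 56 on hand, pool $336.00 (≈ $6.0000 each)
After Purchase 1: 395 on hand, pool $1,692.00 (≈ $4.2835 each)
After Purchase 2: 691 on hand, pool $2,580.00 (≈ $3.7337 each)
After Purchase 3: 813 on hand, pool $2,702.00 (≈ $3.3235 each)
Sale 1, sell 681: 681/813 × $2,702.00 → $2,263.29
Sale 2, sell 40: 40/132 × $438.71 → $132.94
Total COGS = $2,263.29 + $132.94 = $2,396.23
Ending inventory (cost pool remaining) = $305.77

COGS = $2,396.23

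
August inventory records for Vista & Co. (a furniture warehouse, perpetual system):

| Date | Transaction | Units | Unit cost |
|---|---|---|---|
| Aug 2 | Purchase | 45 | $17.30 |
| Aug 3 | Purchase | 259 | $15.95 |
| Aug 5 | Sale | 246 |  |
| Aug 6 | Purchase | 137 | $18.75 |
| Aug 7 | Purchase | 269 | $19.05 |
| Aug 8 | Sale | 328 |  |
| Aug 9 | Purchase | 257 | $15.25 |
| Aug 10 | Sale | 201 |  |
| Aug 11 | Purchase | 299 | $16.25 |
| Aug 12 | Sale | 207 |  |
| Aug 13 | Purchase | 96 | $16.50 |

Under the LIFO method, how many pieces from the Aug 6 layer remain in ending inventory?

Aug 5, 246 sold [LIFO — newest first]: 246 @ $15.95 = $3,923.70
Aug 8, 328 sold [LIFO — newest first]: 269 @ $19.05 + 59 @ $18.75 = $6,230.70
Aug 10, 201 sold [LIFO — newest first]: 201 @ $15.25 = $3,065.25
Aug 12, 207 sold [LIFO — newest first]: 207 @ $16.25 = $3,363.75
Total COGS = $3,923.70 + $6,230.70 + $3,065.25 + $3,363.75 = $16,583.40
Ending inventory: 45 @ $17.30 + 13 @ $15.95 + 78 @ $18.75 + 56 @ $15.25 + 92 @ $16.25 + 96 @ $16.50 = $6,381.35
Check: goods available $22,964.75 = COGS $16,583.40 + ending $6,381.35

78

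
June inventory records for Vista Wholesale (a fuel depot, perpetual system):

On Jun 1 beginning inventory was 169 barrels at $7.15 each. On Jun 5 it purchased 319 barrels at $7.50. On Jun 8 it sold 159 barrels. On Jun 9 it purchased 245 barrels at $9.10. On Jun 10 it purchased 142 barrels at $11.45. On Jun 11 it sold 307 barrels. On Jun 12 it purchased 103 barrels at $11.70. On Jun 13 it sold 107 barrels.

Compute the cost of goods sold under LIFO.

Jun 8, 159 sold [LIFO — newest first]: 159 @ $7.50 = $1,192.50
Jun 11, 307 sold [LIFO — newest first]: 142 @ $11.45 + 165 @ $9.10 = $3,127.40
Jun 13, 107 sold [LIFO — newest first]: 103 @ $11.70 + 4 @ $9.10 = $1,241.50
Total COGS = $1,192.50 + $3,127.40 + $1,241.50 = $5,561.40
Ending inventory: 169 @ $7.15 + 160 @ $7.50 + 76 @ $9.10 = $3,099.95

COGS = $5,561.40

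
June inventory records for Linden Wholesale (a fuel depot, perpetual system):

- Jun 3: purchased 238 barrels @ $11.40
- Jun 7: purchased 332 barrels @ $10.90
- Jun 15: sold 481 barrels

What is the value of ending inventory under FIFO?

Ending inventory = $970.10

Jun 15, 481 sold [FIFO — oldest first]: 238 @ $11.40 + 243 @ $10.90 = $5,361.90
Ending inventory: 89 @ $10.90 = $970.10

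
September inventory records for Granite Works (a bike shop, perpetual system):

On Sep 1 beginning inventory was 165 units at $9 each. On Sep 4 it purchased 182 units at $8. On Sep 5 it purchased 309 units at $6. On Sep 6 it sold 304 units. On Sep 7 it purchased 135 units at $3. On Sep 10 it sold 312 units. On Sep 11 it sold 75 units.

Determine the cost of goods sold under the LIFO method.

Sep 6, 304 sold [LIFO — newest first]: 304 @ $6 = $1,824
Sep 10, 312 sold [LIFO — newest first]: 135 @ $3 + 5 @ $6 + 172 @ $8 = $1,811
Sep 11, 75 sold [LIFO — newest first]: 10 @ $8 + 65 @ $9 = $665
Total COGS = $1,824 + $1,811 + $665 = $4,300
Ending inventory: 100 @ $9 = $900

COGS = $4,300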